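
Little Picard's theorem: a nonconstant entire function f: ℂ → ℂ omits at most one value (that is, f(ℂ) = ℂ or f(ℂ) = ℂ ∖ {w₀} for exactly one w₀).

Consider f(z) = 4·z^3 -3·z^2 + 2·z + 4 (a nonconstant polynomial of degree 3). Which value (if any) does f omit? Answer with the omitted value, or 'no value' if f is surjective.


Little Picard bounds the complement of f(ℂ) to at most one point.
For every w ∈ ℂ, the equation p(z) − w = 0 is a nonconstant polynomial in z and hence has at least one root by the fundamental theorem of algebra. So p is surjective onto ℂ, omitting no value.

Omitted value: no value.


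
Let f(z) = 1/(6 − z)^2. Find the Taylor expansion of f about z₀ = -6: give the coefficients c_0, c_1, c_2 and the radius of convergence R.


Let w = z − z₀, so z = z₀ + w.
Then 6 − z = 6 − (z₀ + w) = (6 − z₀) − w = 12 − w.
f(z) = 1/(12 − w)^2 = (1/(12)^2) · (1 − w/(12))^{−2}.
By the binomial series (1−u)^{−2} = Σ_{n≥0} C(n+1, 1) u^n for |u|<1, with u = w/(12):
  c_n = C(n+1, 1) / (12)^(n+2).
  c_0 = 1/(12)^2 = 1/144.
  c_1 = 2/(12)^3 = 1/864.
  c_2 = 3/(12)^4 = 1/6912.
The series is valid for |w/d| < 1, i.e. |z − z₀| < |d|.
Radius of convergence: R = |6 − z₀| = |12| = 12 (distance from z₀ to the singularity z = 6).

c_0 = 1/144, c_1 = 1/864, c_2 = 1/6912; R = 12.


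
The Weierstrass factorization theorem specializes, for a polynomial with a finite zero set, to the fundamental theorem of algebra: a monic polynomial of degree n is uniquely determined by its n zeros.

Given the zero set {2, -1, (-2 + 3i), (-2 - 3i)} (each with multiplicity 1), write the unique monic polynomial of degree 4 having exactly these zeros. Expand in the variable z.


The polynomial is p(z) = ∏_{α ∈ S} (z − α), where S = {2, -1, (-2 + 3i), (-2 - 3i)}.
Expanding the product yields: p(z) = z^4 + 3·z^3 + 7·z^2 -21·z -26.
Note conjugate pairs combine to real quadratics: (z − (-2+3i))(z − (-2−3i)) = z² + 4z + 13.
The resulting polynomial has degree 4 and real coefficients as required.

p(z) = z^4 + 3·z^3 + 7·z^2 -21·z -26.


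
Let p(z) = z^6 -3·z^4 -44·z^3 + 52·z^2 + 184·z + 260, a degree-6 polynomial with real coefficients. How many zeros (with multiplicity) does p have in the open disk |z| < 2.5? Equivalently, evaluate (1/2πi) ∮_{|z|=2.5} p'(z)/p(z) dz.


The zeros of p are: (-2 + 3i), (-2 - 3i), (-1 + 1i), (-1 - 1i), (3 + 1i), (3 - 1i).
Their magnitudes are: 3.606, 3.606, 1.414, 1.414, 3.162, 3.162.
Zeros with |z| < R = 2.5: (-1 + 1i), (-1 - 1i).
Count = 2.
By the argument principle, (1/2πi) ∮_{|z|=R} p'(z)/p(z) dz equals exactly this count.

Number of zeros inside |z| < 2.5: 2.


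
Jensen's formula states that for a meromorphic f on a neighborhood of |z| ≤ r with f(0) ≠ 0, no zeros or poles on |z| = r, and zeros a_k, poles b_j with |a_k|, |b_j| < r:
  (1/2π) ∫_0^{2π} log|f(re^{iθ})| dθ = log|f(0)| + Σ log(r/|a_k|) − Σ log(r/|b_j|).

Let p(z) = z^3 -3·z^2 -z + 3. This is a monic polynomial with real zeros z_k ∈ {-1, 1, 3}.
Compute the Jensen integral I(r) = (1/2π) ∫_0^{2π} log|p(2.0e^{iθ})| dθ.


Zeros: -1, 1, 3; r = 2.0.
Inside |z| < r: -1, 1. Outside (|z| ≥ r): 3.
p(0) = 3, so log|p(0)| = log(3) = 1.0986.
Apply Jensen: I(r) = log|p(0)| + Σ_k log(r/|z_k|), summed over zeros inside |z| < r.
  log(r/|z_k|) for z_k = -1: log(2.0/1) = 0.6931
  log(r/|z_k|) for z_k = 1: log(2.0/1) = 0.6931
  Outside zeros (3) contribute nothing to the Jensen sum.
Sum over inside zeros: 1.3863.
I(r) = log|p(0)| + (inside sum) = 1.0986 + 1.3863 = 2.4849.
Note: since some zeros are outside |z| ≤ r, the simplified n·log(r) form does NOT apply — only the inside zeros contribute.

I(r) ≈ 2.4849.


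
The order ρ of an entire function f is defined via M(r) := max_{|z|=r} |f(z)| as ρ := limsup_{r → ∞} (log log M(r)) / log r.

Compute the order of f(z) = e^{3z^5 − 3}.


|e^{3z^5 − 3}| = e^{Re(3·z^5) + -3} ≤ e^{3|z|^5 + -3} = e^{3r^5 + -3} on |z| = r, so ρ ≤ 5. Choosing z on |z|=r so that 3·z^5 is real positive (always possible by picking arg z appropriately) gives |f(z)| = e^{3r^5 + -3}, matching the bound. The additive constant -3 does not affect log log M(r) ~ 5·log r. Hence ρ = 5.
Therefore ρ = 5.

Order ρ = 5.


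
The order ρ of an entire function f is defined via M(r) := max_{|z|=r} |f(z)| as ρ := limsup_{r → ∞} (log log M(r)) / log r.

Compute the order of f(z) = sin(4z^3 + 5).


Write sin(w) = (e^{iw} ± e^{−iw})/(2 or 2i), so |sin(w)| ≤ e^{|w|}. With w = 4z^3 + 5, |w| ≤ 4r^3 + 5 on |z|=r, giving M(r) ≤ e^{4r^3 + 5} and ρ ≤ 3. For the lower bound, choose z on |z|=r with 4z^3 purely imaginary of modulus 4r^3; then |sin(4z^3 + 5)| grows like e^{4r^3}/2, so ρ ≥ 3. Hence ρ = 3.
Therefore ρ = 3.

Order ρ = 3.


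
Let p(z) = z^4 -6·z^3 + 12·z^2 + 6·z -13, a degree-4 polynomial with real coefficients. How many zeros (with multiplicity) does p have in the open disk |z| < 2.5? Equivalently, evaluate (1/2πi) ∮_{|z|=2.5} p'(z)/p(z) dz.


The zeros of p are: -1, 1, (3 + 2i), (3 - 2i).
Their magnitudes are: 1, 1, 3.606, 3.606.
Zeros with |z| < R = 2.5: -1, 1.
Count = 2.
By the argument principle, (1/2πi) ∮_{|z|=R} p'(z)/p(z) dz equals exactly this count.

Number of zeros inside |z| < 2.5: 2.


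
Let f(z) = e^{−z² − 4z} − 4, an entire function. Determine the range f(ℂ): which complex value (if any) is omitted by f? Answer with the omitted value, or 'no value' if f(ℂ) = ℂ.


Little Picard bounds the complement of f(ℂ) to at most one point.
The exponent g(z) = −z² − 4z is a nonconstant polynomial, hence surjective onto ℂ. So e^{g(z)} takes every value in {e^w : w ∈ ℂ} = ℂ ∖ {0}. Adding -4 shifts the range to ℂ ∖ {-4}. f omits exactly -4.

Omitted value: -4.


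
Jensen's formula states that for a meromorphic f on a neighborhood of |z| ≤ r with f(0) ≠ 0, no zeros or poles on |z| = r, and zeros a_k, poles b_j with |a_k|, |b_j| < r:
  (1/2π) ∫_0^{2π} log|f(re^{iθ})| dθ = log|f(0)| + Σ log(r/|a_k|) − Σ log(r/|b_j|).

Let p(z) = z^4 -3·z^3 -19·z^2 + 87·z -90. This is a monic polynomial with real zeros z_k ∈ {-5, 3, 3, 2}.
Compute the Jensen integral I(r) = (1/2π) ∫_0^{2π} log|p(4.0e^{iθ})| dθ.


Zeros: -5, 2, 3, 3; r = 4.0.
Inside |z| < r: 2, 3, 3. Outside (|z| ≥ r): -5.
p(0) = -90, so log|p(0)| = log(90) = 4.4998.
Apply Jensen: I(r) = log|p(0)| + Σ_k log(r/|z_k|), summed over zeros inside |z| < r.
  log(r/|z_k|) for z_k = 3: log(4.0/3) = 0.2877
  log(r/|z_k|) for z_k = 3: log(4.0/3) = 0.2877
  log(r/|z_k|) for z_k = 2: log(4.0/2) = 0.6931
  Outside zeros (-5) contribute nothing to the Jensen sum.
Sum over inside zeros: 1.2685.
I(r) = log|p(0)| + (inside sum) = 4.4998 + 1.2685 = 5.7683.
Note: since some zeros are outside |z| ≤ r, the simplified n·log(r) form does NOT apply — only the inside zeros contribute.

I(r) ≈ 5.7683.


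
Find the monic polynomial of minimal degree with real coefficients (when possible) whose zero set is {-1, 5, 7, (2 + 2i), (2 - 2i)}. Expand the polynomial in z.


The polynomial is p(z) = ∏_{α ∈ S} (z − α), where S = {-1, 5, 7, (2 + 2i), (2 - 2i)}.
Expanding the product yields: p(z) = z^5 -15·z^4 + 75·z^3 -145·z^2 + 44·z + 280.
Note conjugate pairs combine to real quadratics: (z − (2+2i))(z − (2−2i)) = z² − 4z + 8.
The resulting polynomial has degree 5 and real coefficients as required.

p(z) = z^5 -15·z^4 + 75·z^3 -145·z^2 + 44·z + 280.


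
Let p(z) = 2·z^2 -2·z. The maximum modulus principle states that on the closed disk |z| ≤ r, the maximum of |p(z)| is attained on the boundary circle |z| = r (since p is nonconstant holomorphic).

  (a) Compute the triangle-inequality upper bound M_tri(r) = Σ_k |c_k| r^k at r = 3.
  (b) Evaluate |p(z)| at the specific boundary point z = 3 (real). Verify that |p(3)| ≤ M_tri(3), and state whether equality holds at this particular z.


Coefficients: c_0 = 0, c_1 = -2, c_2 = 2. Radius r = 3.
Part (a). Triangle bound: M_tri(r) = Σ_k |c_k| r^k
  = |0|·3^0 + |-2|·3^1 + |2|·3^2
  = 0 + 6 + 18 = 24.
This bounds M(r) := max_{|z|=r} |p(z)| from above; equality holds iff all terms c_k z^k can be made to align in phase at a single z on |z|=r.
Part (b). At z = 3 (real, on the circle |z| = r):
  p(3) = (0)·3^0 + (-2)·3^1 + (2)·3^2 = 12.
  |p(3)| = 12.
Check: |p(3)| = 12 ≤ 24 = M_tri(3). ✓ Equality does not hold at z = 3 (the coefficients have mixed signs, so the terms do not all align in phase there).

M_tri(3) = 24; |p(3)| = 12; equality at z=3: no.


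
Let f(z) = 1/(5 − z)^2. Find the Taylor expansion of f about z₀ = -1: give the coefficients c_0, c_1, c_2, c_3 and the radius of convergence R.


Let w = z − z₀, so z = z₀ + w.
Then 5 − z = 5 − (z₀ + w) = (5 − z₀) − w = 6 − w.
f(z) = 1/(6 − w)^2 = (1/(6)^2) · (1 − w/(6))^{−2}.
By the binomial series (1−u)^{−2} = Σ_{n≥0} C(n+1, 1) u^n for |u|<1, with u = w/(6):
  c_n = C(n+1, 1) / (6)^(n+2).
  c_0 = 1/(6)^2 = 1/36.
  c_1 = 2/(6)^3 = 1/108.
  c_2 = 3/(6)^4 = 1/432.
  c_3 = 4/(6)^5 = 1/1944.
The series is valid for |w/d| < 1, i.e. |z − z₀| < |d|.
Radius of convergence: R = |5 − z₀| = |6| = 6 (distance from z₀ to the singularity z = 5).

c_0 = 1/36, c_1 = 1/108, c_2 = 1/432, c_3 = 1/1944; R = 6.


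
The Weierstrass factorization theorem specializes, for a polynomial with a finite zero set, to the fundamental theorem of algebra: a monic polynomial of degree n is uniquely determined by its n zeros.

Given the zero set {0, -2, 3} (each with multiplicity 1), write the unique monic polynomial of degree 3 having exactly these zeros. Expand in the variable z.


The polynomial is p(z) = ∏_{α ∈ S} (z − α), where S = {0, -2, 3}.
Expanding the product yields: p(z) = z^3 -z^2 -6·z.
The resulting polynomial has degree 3 and real coefficients as required.

p(z) = z^3 -z^2 -6·z.


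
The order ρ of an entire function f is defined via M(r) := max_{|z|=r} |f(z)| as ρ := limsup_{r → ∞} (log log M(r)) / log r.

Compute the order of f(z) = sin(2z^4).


Write sin(w) = (e^{iw} ± e^{−iw})/(2 or 2i), so |sin(w)| ≤ e^{|w|}. With w = 2z^4, |w| ≤ 2r^4 + 0 on |z|=r, giving M(r) ≤ e^{2r^4 + 0} and ρ ≤ 4. For the lower bound, choose z on |z|=r with 2z^4 purely imaginary of modulus 2r^4; then |sin(2z^4)| grows like e^{2r^4}/2, so ρ ≥ 4. Hence ρ = 4.
Therefore ρ = 4.

Order ρ = 4.


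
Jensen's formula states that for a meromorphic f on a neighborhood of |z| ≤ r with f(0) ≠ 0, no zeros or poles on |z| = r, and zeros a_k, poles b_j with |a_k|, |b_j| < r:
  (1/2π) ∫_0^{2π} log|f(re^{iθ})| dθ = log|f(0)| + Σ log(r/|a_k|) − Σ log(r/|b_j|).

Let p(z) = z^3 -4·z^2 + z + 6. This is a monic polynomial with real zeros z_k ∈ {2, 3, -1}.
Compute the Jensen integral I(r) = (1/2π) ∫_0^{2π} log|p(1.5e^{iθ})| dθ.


Zeros: -1, 2, 3; r = 1.5.
Inside |z| < r: -1. Outside (|z| ≥ r): 2, 3.
p(0) = 6, so log|p(0)| = log(6) = 1.7918.
Apply Jensen: I(r) = log|p(0)| + Σ_k log(r/|z_k|), summed over zeros inside |z| < r.
  log(r/|z_k|) for z_k = -1: log(1.5/1) = 0.4055
  Outside zeros (2, 3) contribute nothing to the Jensen sum.
Sum over inside zeros: 0.4055.
I(r) = log|p(0)| + (inside sum) = 1.7918 + 0.4055 = 2.1972.
Note: since some zeros are outside |z| ≤ r, the simplified n·log(r) form does NOT apply — only the inside zeros contribute.

I(r) ≈ 2.1972.


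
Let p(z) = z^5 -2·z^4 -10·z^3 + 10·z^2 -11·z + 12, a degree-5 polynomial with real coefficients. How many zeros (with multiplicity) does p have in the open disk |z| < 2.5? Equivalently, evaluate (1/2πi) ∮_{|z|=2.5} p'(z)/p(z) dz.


The zeros of p are: -3, 4, 1, (0 + 1i), (0 - 1i).
Their magnitudes are: 3, 4, 1, 1, 1.
Zeros with |z| < R = 2.5: 1, (0 + 1i), (0 - 1i).
Count = 3.
By the argument principle, (1/2πi) ∮_{|z|=R} p'(z)/p(z) dz equals exactly this count.

Number of zeros inside |z| < 2.5: 3.


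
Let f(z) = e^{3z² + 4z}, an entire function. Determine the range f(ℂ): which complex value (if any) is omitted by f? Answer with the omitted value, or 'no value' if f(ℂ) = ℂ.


Little Picard bounds the complement of f(ℂ) to at most one point.
The exponent g(z) = 3z² + 4z is a nonconstant polynomial, hence surjective onto ℂ. So e^{g(z)} takes every value in {e^w : w ∈ ℂ} = ℂ ∖ {0}. Adding 0 shifts the range to ℂ ∖ {0}. f omits exactly 0.

Omitted value: 0.


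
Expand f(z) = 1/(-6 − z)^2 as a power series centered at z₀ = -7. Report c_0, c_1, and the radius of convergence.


Let w = z − z₀, so z = z₀ + w.
Then -6 − z = -6 − (z₀ + w) = (-6 − z₀) − w = 1 − w.
f(z) = 1/(1 − w)^2 = (1/(1)^2) · (1 − w/(1))^{−2}.
By the binomial series (1−u)^{−2} = Σ_{n≥0} C(n+1, 1) u^n for |u|<1, with u = w/(1):
  c_n = C(n+1, 1) / (1)^(n+2).
  c_0 = 1/(1)^2 = 1.
  c_1 = 2/(1)^3 = 2.
The series is valid for |w/d| < 1, i.e. |z − z₀| < |d|.
Radius of convergence: R = |-6 − z₀| = |1| = 1 (distance from z₀ to the singularity z = -6).

c_0 = 1, c_1 = 2; R = 1.


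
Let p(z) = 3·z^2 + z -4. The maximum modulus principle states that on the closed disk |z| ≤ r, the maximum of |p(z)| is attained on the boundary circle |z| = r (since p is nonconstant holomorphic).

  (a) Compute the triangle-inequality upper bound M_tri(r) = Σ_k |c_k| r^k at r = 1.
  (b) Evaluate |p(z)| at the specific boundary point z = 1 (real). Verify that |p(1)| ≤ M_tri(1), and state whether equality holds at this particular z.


Coefficients: c_0 = -4, c_1 = 1, c_2 = 3. Radius r = 1.
Part (a). Triangle bound: M_tri(r) = Σ_k |c_k| r^k
  = |-4|·1^0 + |1|·1^1 + |3|·1^2
  = 4 + 1 + 3 = 8.
This bounds M(r) := max_{|z|=r} |p(z)| from above; equality holds iff all terms c_k z^k can be made to align in phase at a single z on |z|=r.
Part (b). At z = 1 (real, on the circle |z| = r):
  p(1) = (-4)·1^0 + (1)·1^1 + (3)·1^2 = 0.
  |p(1)| = 0.
Check: |p(1)| = 0 ≤ 8 = M_tri(1). ✓ Equality does not hold at z = 1 (the coefficients have mixed signs, so the terms do not all align in phase there).

M_tri(1) = 8; |p(1)| = 0; equality at z=1: no.


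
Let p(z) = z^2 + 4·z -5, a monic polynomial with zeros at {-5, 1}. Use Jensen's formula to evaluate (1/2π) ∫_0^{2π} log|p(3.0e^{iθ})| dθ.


Zeros: -5, 1; r = 3.0.
Inside |z| < r: 1. Outside (|z| ≥ r): -5.
p(0) = -5, so log|p(0)| = log(5) = 1.6094.
Apply Jensen: I(r) = log|p(0)| + Σ_k log(r/|z_k|), summed over zeros inside |z| < r.
  log(r/|z_k|) for z_k = 1: log(3.0/1) = 1.0986
  Outside zeros (-5) contribute nothing to the Jensen sum.
Sum over inside zeros: 1.0986.
I(r) = log|p(0)| + (inside sum) = 1.6094 + 1.0986 = 2.7081.
Note: since some zeros are outside |z| ≤ r, the simplified n·log(r) form does NOT apply — only the inside zeros contribute.

I(r) ≈ 2.7081.


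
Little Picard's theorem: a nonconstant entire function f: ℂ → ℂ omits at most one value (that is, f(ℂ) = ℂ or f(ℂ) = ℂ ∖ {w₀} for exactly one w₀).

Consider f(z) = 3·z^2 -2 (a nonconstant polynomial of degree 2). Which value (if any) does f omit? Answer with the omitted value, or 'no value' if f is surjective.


Little Picard bounds the complement of f(ℂ) to at most one point.
For every w ∈ ℂ, the equation p(z) − w = 0 is a nonconstant polynomial in z and hence has at least one root by the fundamental theorem of algebra. So p is surjective onto ℂ, omitting no value.

Omitted value: no value.


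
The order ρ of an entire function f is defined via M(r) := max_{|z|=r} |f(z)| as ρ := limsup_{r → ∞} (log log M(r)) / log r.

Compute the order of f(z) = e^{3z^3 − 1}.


|e^{3z^3 − 1}| = e^{Re(3·z^3) + -1} ≤ e^{3|z|^3 + -1} = e^{3r^3 + -1} on |z| = r, so ρ ≤ 3. Choosing z on |z|=r so that 3·z^3 is real positive (always possible by picking arg z appropriately) gives |f(z)| = e^{3r^3 + -1}, matching the bound. The additive constant -1 does not affect log log M(r) ~ 3·log r. Hence ρ = 3.
Therefore ρ = 3.

Order ρ = 3.


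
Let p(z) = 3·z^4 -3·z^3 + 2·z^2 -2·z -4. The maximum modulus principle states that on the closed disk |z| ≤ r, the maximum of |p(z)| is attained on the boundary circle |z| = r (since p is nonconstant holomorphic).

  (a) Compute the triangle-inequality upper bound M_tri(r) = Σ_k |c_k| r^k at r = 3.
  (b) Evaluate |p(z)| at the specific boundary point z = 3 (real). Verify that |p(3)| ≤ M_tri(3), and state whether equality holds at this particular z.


Coefficients: c_0 = -4, c_1 = -2, c_2 = 2, c_3 = -3, c_4 = 3. Radius r = 3.
Part (a). Triangle bound: M_tri(r) = Σ_k |c_k| r^k
  = |-4|·3^0 + |-2|·3^1 + |2|·3^2 + |-3|·3^3 + |3|·3^4
  = 4 + 6 + 18 + 81 + 243 = 352.
This bounds M(r) := max_{|z|=r} |p(z)| from above; equality holds iff all terms c_k z^k can be made to align in phase at a single z on |z|=r.
Part (b). At z = 3 (real, on the circle |z| = r):
  p(3) = (-4)·3^0 + (-2)·3^1 + (2)·3^2 + (-3)·3^3 + (3)·3^4 = 170.
  |p(3)| = 170.
Check: |p(3)| = 170 ≤ 352 = M_tri(3). ✓ Equality does not hold at z = 3 (the coefficients have mixed signs, so the terms do not all align in phase there).

M_tri(3) = 352; |p(3)| = 170; equality at z=3: no.


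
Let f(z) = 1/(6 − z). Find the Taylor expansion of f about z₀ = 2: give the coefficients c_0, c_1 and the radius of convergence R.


Let w = z − z₀, so z = z₀ + w.
Then 6 − z = 6 − (z₀ + w) = (6 − z₀) − w = 4 − w.
f(z) = 1/(4 − w) = (1/(4)) · 1/(1 − w/(4)) = Σ_{n≥0} w^n / (4)^(n+1).
So c_n = 1/(4)^(n+1):
  c_0 = 1/(4)^1 = 1/4.
  c_1 = 1/(4)^2 = 1/16.
The series is valid for |w/d| < 1, i.e. |z − z₀| < |d|.
Radius of convergence: R = |6 − z₀| = |4| = 4 (distance from z₀ to the singularity z = 6).

c_0 = 1/4, c_1 = 1/16; R = 4.


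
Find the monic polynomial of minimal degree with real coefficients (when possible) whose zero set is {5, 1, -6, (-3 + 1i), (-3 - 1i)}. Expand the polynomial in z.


The polynomial is p(z) = ∏_{α ∈ S} (z − α), where S = {5, 1, -6, (-3 + 1i), (-3 - 1i)}.
Expanding the product yields: p(z) = z^5 + 6·z^4 -21·z^3 -156·z^2 -130·z + 300.
Note conjugate pairs combine to real quadratics: (z − (-3+1i))(z − (-3−1i)) = z² + 6z + 10.
The resulting polynomial has degree 5 and real coefficients as required.

p(z) = z^5 + 6·z^4 -21·z^3 -156·z^2 -130·z + 300.


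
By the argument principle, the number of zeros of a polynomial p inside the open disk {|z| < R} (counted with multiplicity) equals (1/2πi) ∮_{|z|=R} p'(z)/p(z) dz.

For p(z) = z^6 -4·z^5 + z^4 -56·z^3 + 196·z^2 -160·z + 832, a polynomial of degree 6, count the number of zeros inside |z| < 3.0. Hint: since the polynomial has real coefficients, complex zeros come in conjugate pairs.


The zeros of p are: (0 + 2i), (0 - 2i), 4, 4, (-2 + 3i), (-2 - 3i).
Their magnitudes are: 2, 2, 4, 4, 3.606, 3.606.
Zeros with |z| < R = 3.0: (0 + 2i), (0 - 2i).
Count = 2.
By the argument principle, (1/2πi) ∮_{|z|=R} p'(z)/p(z) dz equals exactly this count.

Number of zeros inside |z| < 3.0: 2.


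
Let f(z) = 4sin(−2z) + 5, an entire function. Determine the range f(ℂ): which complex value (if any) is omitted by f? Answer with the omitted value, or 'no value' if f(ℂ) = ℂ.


Little Picard bounds the complement of f(ℂ) to at most one point.
sin is entire and surjective onto ℂ: for every w ∈ ℂ, sin(ζ) = w has a solution ζ ∈ ℂ (e.g., via the complex inverse arcsin). With ζ = −2z this gives z = ζ/(-2). Then 4·sin(−2z) takes every value in 4·ℂ = ℂ, and adding 5 is a bijection of ℂ. So f is surjective and omits no value. (Note: only on the real line is sin bounded by [−1, 1].)

Omitted value: no value.


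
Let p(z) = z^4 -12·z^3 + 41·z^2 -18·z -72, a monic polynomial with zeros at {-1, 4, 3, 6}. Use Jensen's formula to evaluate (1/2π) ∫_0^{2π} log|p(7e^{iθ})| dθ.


Zeros: -1, 3, 4, 6; r = 7.
Inside |z| < r: -1, 3, 4, 6. Outside (|z| ≥ r): ∅.
p(0) = -72, so log|p(0)| = log(72) = 4.2767.
Apply Jensen: I(r) = log|p(0)| + Σ_k log(r/|z_k|), summed over zeros inside |z| < r.
  log(r/|z_k|) for z_k = -1: log(7/1) = 1.9459
  log(r/|z_k|) for z_k = 4: log(7/4) = 0.5596
  log(r/|z_k|) for z_k = 3: log(7/3) = 0.8473
  log(r/|z_k|) for z_k = 6: log(7/6) = 0.1542
Sum over inside zeros: 3.5070.
I(r) = log|p(0)| + (inside sum) = 4.2767 + 3.5070 = 7.7836.
Closed form (all zeros inside, monic): I(r) = n·log(r) = 4·log(7) = 7.7836. ✓

I(r) ≈ 7.7836.


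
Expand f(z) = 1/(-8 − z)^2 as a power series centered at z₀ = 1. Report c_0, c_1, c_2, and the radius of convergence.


Let w = z − z₀, so z = z₀ + w.
Then -8 − z = -8 − (z₀ + w) = (-8 − z₀) − w = -9 − w.
f(z) = 1/(-9 − w)^2 = (1/(-9)^2) · (1 − w/(-9))^{−2}.
By the binomial series (1−u)^{−2} = Σ_{n≥0} C(n+1, 1) u^n for |u|<1, with u = w/(-9):
  c_n = C(n+1, 1) / (-9)^(n+2).
  c_0 = 1/(-9)^2 = 1/81.
  c_1 = 2/(-9)^3 = -2/729.
  c_2 = 3/(-9)^4 = 1/2187.
The series is valid for |w/d| < 1, i.e. |z − z₀| < |d|.
Radius of convergence: R = |-8 − z₀| = |-9| = 9 (distance from z₀ to the singularity z = -8).

c_0 = 1/81, c_1 = -2/729, c_2 = 1/2187; R = 9.


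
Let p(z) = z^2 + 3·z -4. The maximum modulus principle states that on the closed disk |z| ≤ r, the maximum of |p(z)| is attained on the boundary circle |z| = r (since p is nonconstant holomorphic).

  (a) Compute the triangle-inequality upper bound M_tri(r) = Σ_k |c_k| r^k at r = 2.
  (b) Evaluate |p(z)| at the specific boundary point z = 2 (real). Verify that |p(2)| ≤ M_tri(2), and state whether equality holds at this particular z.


Coefficients: c_0 = -4, c_1 = 3, c_2 = 1. Radius r = 2.
Part (a). Triangle bound: M_tri(r) = Σ_k |c_k| r^k
  = |-4|·2^0 + |3|·2^1 + |1|·2^2
  = 4 + 6 + 4 = 14.
This bounds M(r) := max_{|z|=r} |p(z)| from above; equality holds iff all terms c_k z^k can be made to align in phase at a single z on |z|=r.
Part (b). At z = 2 (real, on the circle |z| = r):
  p(2) = (-4)·2^0 + (3)·2^1 + (1)·2^2 = 6.
  |p(2)| = 6.
Check: |p(2)| = 6 ≤ 14 = M_tri(2). ✓ Equality does not hold at z = 2 (the coefficients have mixed signs, so the terms do not all align in phase there).

M_tri(2) = 14; |p(2)| = 6; equality at z=2: no.


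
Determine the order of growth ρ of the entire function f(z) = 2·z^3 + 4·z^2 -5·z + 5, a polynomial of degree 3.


|f(z)| ≤ Σ|c_k|·r^k = O(r^3) as r → ∞. Polynomial growth is O(e^{r^ε}) for every ε > 0 (since r^3/e^{r^ε} → 0), so ρ ≤ ε for all ε > 0, i.e. ρ = 0. Every nonconstant polynomial has order 0.
Therefore ρ = 0.

Order ρ = 0.


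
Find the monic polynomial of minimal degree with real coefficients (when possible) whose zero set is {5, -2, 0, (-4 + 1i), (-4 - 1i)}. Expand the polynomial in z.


The polynomial is p(z) = ∏_{α ∈ S} (z − α), where S = {5, -2, 0, (-4 + 1i), (-4 - 1i)}.
Expanding the product yields: p(z) = z^5 + 5·z^4 -17·z^3 -131·z^2 -170·z.
Note conjugate pairs combine to real quadratics: (z − (-4+1i))(z − (-4−1i)) = z² + 8z + 17.
The resulting polynomial has degree 5 and real coefficients as required.

p(z) = z^5 + 5·z^4 -17·z^3 -131·z^2 -170·z.


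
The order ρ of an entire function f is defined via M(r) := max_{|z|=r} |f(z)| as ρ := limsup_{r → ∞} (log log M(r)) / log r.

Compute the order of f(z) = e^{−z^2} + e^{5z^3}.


Each summand is entire of order 2 and 3 respectively (as in the single-exponential case). The order of a sum is at most the max of the orders, so ρ ≤ 3. For the lower bound: on |z|=r choose arg z so that 5z^3 is real positive; then |e^{5z^3}| = e^{5r^3} while |e^{-1z^2}| ≤ e^{1r^2} = o(e^{5r^3}). So |f| ≥ e^{5r^3}(1 − o(1)) and ρ ≥ 3. Hence ρ = max(2, 3) = 3.
Therefore ρ = 3.

Order ρ = 3.


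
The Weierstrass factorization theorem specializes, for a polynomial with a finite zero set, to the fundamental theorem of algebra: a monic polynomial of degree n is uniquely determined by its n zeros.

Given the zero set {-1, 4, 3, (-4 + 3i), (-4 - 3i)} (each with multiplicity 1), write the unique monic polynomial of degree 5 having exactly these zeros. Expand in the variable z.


The polynomial is p(z) = ∏_{α ∈ S} (z − α), where S = {-1, 4, 3, (-4 + 3i), (-4 - 3i)}.
Expanding the product yields: p(z) = z^5 + 2·z^4 -18·z^3 -98·z^2 + 221·z + 300.
Note conjugate pairs combine to real quadratics: (z − (-4+3i))(z − (-4−3i)) = z² + 8z + 25.
The resulting polynomial has degree 5 and real coefficients as required.

p(z) = z^5 + 2·z^4 -18·z^3 -98·z^2 + 221·z + 300.


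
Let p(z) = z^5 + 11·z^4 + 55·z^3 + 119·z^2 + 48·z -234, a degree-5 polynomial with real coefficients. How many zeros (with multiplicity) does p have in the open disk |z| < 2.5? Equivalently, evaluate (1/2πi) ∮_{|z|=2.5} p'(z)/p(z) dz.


The zeros of p are: (-3 + 3i), (-3 - 3i), (-3 + 2i), (-3 - 2i), 1.
Their magnitudes are: 4.243, 4.243, 3.606, 3.606, 1.
Zeros with |z| < R = 2.5: 1.
Count = 1.
By the argument principle, (1/2πi) ∮_{|z|=R} p'(z)/p(z) dz equals exactly this count.

Number of zeros inside |z| < 2.5: 1.


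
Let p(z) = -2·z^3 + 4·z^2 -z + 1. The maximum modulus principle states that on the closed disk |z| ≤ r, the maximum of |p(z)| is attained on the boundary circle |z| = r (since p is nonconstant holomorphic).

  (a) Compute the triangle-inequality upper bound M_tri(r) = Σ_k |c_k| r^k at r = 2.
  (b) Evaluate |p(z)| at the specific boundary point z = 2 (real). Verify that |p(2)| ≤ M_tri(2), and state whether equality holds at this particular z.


Coefficients: c_0 = 1, c_1 = -1, c_2 = 4, c_3 = -2. Radius r = 2.
Part (a). Triangle bound: M_tri(r) = Σ_k |c_k| r^k
  = |1|·2^0 + |-1|·2^1 + |4|·2^2 + |-2|·2^3
  = 1 + 2 + 16 + 16 = 35.
This bounds M(r) := max_{|z|=r} |p(z)| from above; equality holds iff all terms c_k z^k can be made to align in phase at a single z on |z|=r.
Part (b). At z = 2 (real, on the circle |z| = r):
  p(2) = (1)·2^0 + (-1)·2^1 + (4)·2^2 + (-2)·2^3 = -1.
  |p(2)| = 1.
Check: |p(2)| = 1 ≤ 35 = M_tri(2). ✓ Equality does not hold at z = 2 (the coefficients have mixed signs, so the terms do not all align in phase there).

M_tri(2) = 35; |p(2)| = 1; equality at z=2: no.


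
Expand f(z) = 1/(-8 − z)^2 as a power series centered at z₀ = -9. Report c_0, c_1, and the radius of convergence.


Let w = z − z₀, so z = z₀ + w.
Then -8 − z = -8 − (z₀ + w) = (-8 − z₀) − w = 1 − w.
f(z) = 1/(1 − w)^2 = (1/(1)^2) · (1 − w/(1))^{−2}.
By the binomial series (1−u)^{−2} = Σ_{n≥0} C(n+1, 1) u^n for |u|<1, with u = w/(1):
  c_n = C(n+1, 1) / (1)^(n+2).
  c_0 = 1/(1)^2 = 1.
  c_1 = 2/(1)^3 = 2.
The series is valid for |w/d| < 1, i.e. |z − z₀| < |d|.
Radius of convergence: R = |-8 − z₀| = |1| = 1 (distance from z₀ to the singularity z = -8).

c_0 = 1, c_1 = 2; R = 1.


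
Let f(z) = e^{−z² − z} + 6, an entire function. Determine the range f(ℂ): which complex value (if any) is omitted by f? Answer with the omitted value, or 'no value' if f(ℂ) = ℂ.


Little Picard bounds the complement of f(ℂ) to at most one point.
The exponent g(z) = −z² − z is a nonconstant polynomial, hence surjective onto ℂ. So e^{g(z)} takes every value in {e^w : w ∈ ℂ} = ℂ ∖ {0}. Adding 6 shifts the range to ℂ ∖ {6}. f omits exactly 6.

Omitted value: 6.


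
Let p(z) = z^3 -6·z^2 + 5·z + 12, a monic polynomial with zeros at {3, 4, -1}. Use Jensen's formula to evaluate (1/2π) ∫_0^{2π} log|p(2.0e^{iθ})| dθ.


Zeros: -1, 3, 4; r = 2.0.
Inside |z| < r: -1. Outside (|z| ≥ r): 3, 4.
p(0) = 12, so log|p(0)| = log(12) = 2.4849.
Apply Jensen: I(r) = log|p(0)| + Σ_k log(r/|z_k|), summed over zeros inside |z| < r.
  log(r/|z_k|) for z_k = -1: log(2.0/1) = 0.6931
  Outside zeros (3, 4) contribute nothing to the Jensen sum.
Sum over inside zeros: 0.6931.
I(r) = log|p(0)| + (inside sum) = 2.4849 + 0.6931 = 3.1781.
Note: since some zeros are outside |z| ≤ r, the simplified n·log(r) form does NOT apply — only the inside zeros contribute.

I(r) ≈ 3.1781.


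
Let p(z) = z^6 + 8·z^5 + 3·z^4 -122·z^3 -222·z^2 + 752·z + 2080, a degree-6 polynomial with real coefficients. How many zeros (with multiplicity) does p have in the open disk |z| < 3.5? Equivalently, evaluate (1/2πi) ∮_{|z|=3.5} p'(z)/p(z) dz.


The zeros of p are: -4, (3 + 1i), (3 - 1i), -4, (-3 + 2i), (-3 - 2i).
Their magnitudes are: 4, 3.162, 3.162, 4, 3.606, 3.606.
Zeros with |z| < R = 3.5: (3 + 1i), (3 - 1i).
Count = 2.
By the argument principle, (1/2πi) ∮_{|z|=R} p'(z)/p(z) dz equals exactly this count.

Number of zeros inside |z| < 3.5: 2.


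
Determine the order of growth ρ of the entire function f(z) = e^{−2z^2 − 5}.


|e^{−2z^2 − 5}| = e^{Re(-2·z^2) + -5} ≤ e^{2|z|^2 + -5} = e^{2r^2 + -5} on |z| = r, so ρ ≤ 2. Choosing z on |z|=r so that -2·z^2 is real positive (always possible by picking arg z appropriately) gives |f(z)| = e^{2r^2 + -5}, matching the bound. The additive constant -5 does not affect log log M(r) ~ 2·log r. Hence ρ = 2.
Therefore ρ = 2.

Order ρ = 2.


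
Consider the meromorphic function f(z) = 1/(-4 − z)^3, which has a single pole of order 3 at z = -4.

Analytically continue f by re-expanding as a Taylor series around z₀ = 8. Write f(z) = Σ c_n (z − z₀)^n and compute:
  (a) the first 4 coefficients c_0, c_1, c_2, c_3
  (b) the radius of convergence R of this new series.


Let w = z − z₀, so z = z₀ + w.
Then -4 − z = -4 − (z₀ + w) = (-4 − z₀) − w = -12 − w.
f(z) = 1/(-12 − w)^3 = (1/(-12)^3) · (1 − w/(-12))^{−3}.
By the binomial series (1−u)^{−3} = Σ_{n≥0} C(n+2, 2) u^n for |u|<1, with u = w/(-12):
  c_n = C(n+2, 2) / (-12)^(n+3).
  c_0 = 1/(-12)^3 = -1/1728.
  c_1 = 3/(-12)^4 = 1/6912.
  c_2 = 6/(-12)^5 = -1/41472.
  c_3 = 10/(-12)^6 = 5/1492992.
The series is valid for |w/d| < 1, i.e. |z − z₀| < |d|.
Radius of convergence: R = |-4 − z₀| = |-12| = 12 (distance from z₀ to the singularity z = -4).

c_0 = -1/1728, c_1 = 1/6912, c_2 = -1/41472, c_3 = 5/1492992; R = 12.


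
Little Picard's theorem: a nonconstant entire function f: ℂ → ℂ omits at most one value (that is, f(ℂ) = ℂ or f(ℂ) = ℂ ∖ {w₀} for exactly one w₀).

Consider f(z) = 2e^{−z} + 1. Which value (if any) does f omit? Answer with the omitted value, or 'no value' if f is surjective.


Little Picard bounds the complement of f(ℂ) to at most one point.
e^{−z} is never zero on ℂ, so 2·e^{−z} takes every value in ℂ ∖ {0}. Adding 1 shifts the range to ℂ ∖ {1}. Thus f omits exactly the value 1.

Omitted value: 1.


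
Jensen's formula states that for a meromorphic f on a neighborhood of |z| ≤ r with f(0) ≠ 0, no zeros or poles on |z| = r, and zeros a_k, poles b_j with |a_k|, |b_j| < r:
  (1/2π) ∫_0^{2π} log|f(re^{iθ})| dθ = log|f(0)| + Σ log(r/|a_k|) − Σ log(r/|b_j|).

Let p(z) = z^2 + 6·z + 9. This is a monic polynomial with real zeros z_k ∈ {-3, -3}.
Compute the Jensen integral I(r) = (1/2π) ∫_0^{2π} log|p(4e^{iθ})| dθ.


Zeros: -3, -3; r = 4.
Inside |z| < r: -3, -3. Outside (|z| ≥ r): ∅.
p(0) = 9, so log|p(0)| = log(9) = 2.1972.
Apply Jensen: I(r) = log|p(0)| + Σ_k log(r/|z_k|), summed over zeros inside |z| < r.
  log(r/|z_k|) for z_k = -3: log(4/3) = 0.2877
  log(r/|z_k|) for z_k = -3: log(4/3) = 0.2877
Sum over inside zeros: 0.5754.
I(r) = log|p(0)| + (inside sum) = 2.1972 + 0.5754 = 2.7726.
Closed form (all zeros inside, monic): I(r) = n·log(r) = 2·log(4) = 2.7726. ✓

I(r) ≈ 2.7726.


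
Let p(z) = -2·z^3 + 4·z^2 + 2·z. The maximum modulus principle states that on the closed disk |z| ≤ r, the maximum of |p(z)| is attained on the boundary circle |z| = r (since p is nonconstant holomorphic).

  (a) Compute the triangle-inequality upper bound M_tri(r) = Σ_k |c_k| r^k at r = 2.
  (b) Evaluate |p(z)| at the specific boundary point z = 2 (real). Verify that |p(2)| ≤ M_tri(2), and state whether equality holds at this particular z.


Coefficients: c_0 = 0, c_1 = 2, c_2 = 4, c_3 = -2. Radius r = 2.
Part (a). Triangle bound: M_tri(r) = Σ_k |c_k| r^k
  = |0|·2^0 + |2|·2^1 + |4|·2^2 + |-2|·2^3
  = 0 + 4 + 16 + 16 = 36.
This bounds M(r) := max_{|z|=r} |p(z)| from above; equality holds iff all terms c_k z^k can be made to align in phase at a single z on |z|=r.
Part (b). At z = 2 (real, on the circle |z| = r):
  p(2) = (0)·2^0 + (2)·2^1 + (4)·2^2 + (-2)·2^3 = 4.
  |p(2)| = 4.
Check: |p(2)| = 4 ≤ 36 = M_tri(2). ✓ Equality does not hold at z = 2 (the coefficients have mixed signs, so the terms do not all align in phase there).

M_tri(2) = 36; |p(2)| = 4; equality at z=2: no.


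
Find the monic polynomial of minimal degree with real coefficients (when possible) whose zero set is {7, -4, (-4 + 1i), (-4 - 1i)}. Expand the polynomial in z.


The polynomial is p(z) = ∏_{α ∈ S} (z − α), where S = {7, -4, (-4 + 1i), (-4 - 1i)}.
Expanding the product yields: p(z) = z^4 + 5·z^3 -35·z^2 -275·z -476.
Note conjugate pairs combine to real quadratics: (z − (-4+1i))(z − (-4−1i)) = z² + 8z + 17.
The resulting polynomial has degree 4 and real coefficients as required.

p(z) = z^4 + 5·z^3 -35·z^2 -275·z -476.


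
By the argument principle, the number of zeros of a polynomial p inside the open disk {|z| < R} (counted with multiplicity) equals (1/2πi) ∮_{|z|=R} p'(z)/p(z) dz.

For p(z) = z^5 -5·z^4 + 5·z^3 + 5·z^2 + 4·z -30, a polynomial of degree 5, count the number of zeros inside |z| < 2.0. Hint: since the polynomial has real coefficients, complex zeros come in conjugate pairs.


The zeros of p are: (-1 + 1i), (-1 - 1i), (2 + 1i), (2 - 1i), 3.
Their magnitudes are: 1.414, 1.414, 2.236, 2.236, 3.
Zeros with |z| < R = 2.0: (-1 + 1i), (-1 - 1i).
Count = 2.
By the argument principle, (1/2πi) ∮_{|z|=R} p'(z)/p(z) dz equals exactly this count.

Number of zeros inside |z| < 2.0: 2.


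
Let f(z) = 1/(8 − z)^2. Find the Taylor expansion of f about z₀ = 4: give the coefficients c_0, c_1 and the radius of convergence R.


Let w = z − z₀, so z = z₀ + w.
Then 8 − z = 8 − (z₀ + w) = (8 − z₀) − w = 4 − w.
f(z) = 1/(4 − w)^2 = (1/(4)^2) · (1 − w/(4))^{−2}.
By the binomial series (1−u)^{−2} = Σ_{n≥0} C(n+1, 1) u^n for |u|<1, with u = w/(4):
  c_n = C(n+1, 1) / (4)^(n+2).
  c_0 = 1/(4)^2 = 1/16.
  c_1 = 2/(4)^3 = 1/32.
The series is valid for |w/d| < 1, i.e. |z − z₀| < |d|.
Radius of convergence: R = |8 − z₀| = |4| = 4 (distance from z₀ to the singularity z = 8).

c_0 = 1/16, c_1 = 1/32; R = 4.


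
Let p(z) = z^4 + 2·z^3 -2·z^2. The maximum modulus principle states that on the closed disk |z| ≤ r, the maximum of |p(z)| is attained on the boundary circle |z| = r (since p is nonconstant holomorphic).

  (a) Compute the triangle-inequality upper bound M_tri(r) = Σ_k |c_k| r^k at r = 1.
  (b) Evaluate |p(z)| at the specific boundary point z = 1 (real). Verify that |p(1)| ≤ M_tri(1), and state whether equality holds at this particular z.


Coefficients: c_0 = 0, c_1 = 0, c_2 = -2, c_3 = 2, c_4 = 1. Radius r = 1.
Part (a). Triangle bound: M_tri(r) = Σ_k |c_k| r^k
  = |0|·1^0 + |0|·1^1 + |-2|·1^2 + |2|·1^3 + |1|·1^4
  = 0 + 0 + 2 + 2 + 1 = 5.
This bounds M(r) := max_{|z|=r} |p(z)| from above; equality holds iff all terms c_k z^k can be made to align in phase at a single z on |z|=r.
Part (b). At z = 1 (real, on the circle |z| = r):
  p(1) = (0)·1^0 + (0)·1^1 + (-2)·1^2 + (2)·1^3 + (1)·1^4 = 1.
  |p(1)| = 1.
Check: |p(1)| = 1 ≤ 5 = M_tri(1). ✓ Equality does not hold at z = 1 (the coefficients have mixed signs, so the terms do not all align in phase there).

M_tri(1) = 5; |p(1)| = 1; equality at z=1: no.


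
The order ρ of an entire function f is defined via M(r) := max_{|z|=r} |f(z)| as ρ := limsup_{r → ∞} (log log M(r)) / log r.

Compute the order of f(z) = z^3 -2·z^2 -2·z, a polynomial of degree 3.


|f(z)| ≤ Σ|c_k|·r^k = O(r^3) as r → ∞. Polynomial growth is O(e^{r^ε}) for every ε > 0 (since r^3/e^{r^ε} → 0), so ρ ≤ ε for all ε > 0, i.e. ρ = 0. Every nonconstant polynomial has order 0.
Therefore ρ = 0.

Order ρ = 0.


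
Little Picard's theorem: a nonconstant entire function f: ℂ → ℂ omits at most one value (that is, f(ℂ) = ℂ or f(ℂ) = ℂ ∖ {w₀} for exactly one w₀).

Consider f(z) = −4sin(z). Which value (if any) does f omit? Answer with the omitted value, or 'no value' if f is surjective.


Little Picard bounds the complement of f(ℂ) to at most one point.
sin is entire and surjective onto ℂ: for every w ∈ ℂ, sin(ζ) = w has a solution ζ ∈ ℂ (e.g., via the complex inverse arcsin). With ζ = z this gives z = ζ/(1). Then -4·sin(z) takes every value in -4·ℂ = ℂ, and adding 0 is a bijection of ℂ. So f is surjective and omits no value. (Note: only on the real line is sin bounded by [−1, 1].)

Omitted value: no value.


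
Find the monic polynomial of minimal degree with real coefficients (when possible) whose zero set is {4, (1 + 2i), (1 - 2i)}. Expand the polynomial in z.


The polynomial is p(z) = ∏_{α ∈ S} (z − α), where S = {4, (1 + 2i), (1 - 2i)}.
Expanding the product yields: p(z) = z^3 -6·z^2 + 13·z -20.
Note conjugate pairs combine to real quadratics: (z − (1+2i))(z − (1−2i)) = z² − 2z + 5.
The resulting polynomial has degree 3 and real coefficients as required.

p(z) = z^3 -6·z^2 + 13·z -20.


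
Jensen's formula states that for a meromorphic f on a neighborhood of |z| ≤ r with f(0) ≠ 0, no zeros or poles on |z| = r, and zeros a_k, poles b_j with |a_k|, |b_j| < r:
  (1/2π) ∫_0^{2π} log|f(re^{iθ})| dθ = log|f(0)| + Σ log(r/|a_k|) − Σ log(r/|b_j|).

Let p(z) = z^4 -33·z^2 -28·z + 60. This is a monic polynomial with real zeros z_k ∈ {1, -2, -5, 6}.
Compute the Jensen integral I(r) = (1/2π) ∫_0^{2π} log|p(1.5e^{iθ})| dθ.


Zeros: -5, -2, 1, 6; r = 1.5.
Inside |z| < r: 1. Outside (|z| ≥ r): -5, -2, 6.
p(0) = 60, so log|p(0)| = log(60) = 4.0943.
Apply Jensen: I(r) = log|p(0)| + Σ_k log(r/|z_k|), summed over zeros inside |z| < r.
  log(r/|z_k|) for z_k = 1: log(1.5/1) = 0.4055
  Outside zeros (-5, -2, 6) contribute nothing to the Jensen sum.
Sum over inside zeros: 0.4055.
I(r) = log|p(0)| + (inside sum) = 4.0943 + 0.4055 = 4.4998.
Note: since some zeros are outside |z| ≤ r, the simplified n·log(r) form does NOT apply — only the inside zeros contribute.

I(r) ≈ 4.4998.


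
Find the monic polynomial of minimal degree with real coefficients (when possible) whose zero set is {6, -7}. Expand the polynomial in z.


The polynomial is p(z) = ∏_{α ∈ S} (z − α), where S = {6, -7}.
Expanding the product yields: p(z) = z^2 + z -42.
The resulting polynomial has degree 2 and real coefficients as required.

p(z) = z^2 + z -42.


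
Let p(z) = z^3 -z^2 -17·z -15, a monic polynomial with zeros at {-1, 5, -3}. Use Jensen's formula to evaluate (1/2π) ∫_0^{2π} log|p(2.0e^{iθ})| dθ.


Zeros: -3, -1, 5; r = 2.0.
Inside |z| < r: -1. Outside (|z| ≥ r): -3, 5.
p(0) = -15, so log|p(0)| = log(15) = 2.7081.
Apply Jensen: I(r) = log|p(0)| + Σ_k log(r/|z_k|), summed over zeros inside |z| < r.
  log(r/|z_k|) for z_k = -1: log(2.0/1) = 0.6931
  Outside zeros (-3, 5) contribute nothing to the Jensen sum.
Sum over inside zeros: 0.6931.
I(r) = log|p(0)| + (inside sum) = 2.7081 + 0.6931 = 3.4012.
Note: since some zeros are outside |z| ≤ r, the simplified n·log(r) form does NOT apply — only the inside zeros contribute.

I(r) ≈ 3.4012.


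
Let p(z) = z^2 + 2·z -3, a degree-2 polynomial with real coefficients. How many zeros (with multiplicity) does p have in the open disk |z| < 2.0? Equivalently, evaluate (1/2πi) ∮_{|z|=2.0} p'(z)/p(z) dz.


The zeros of p are: 1, -3.
Their magnitudes are: 1, 3.
Zeros with |z| < R = 2.0: 1.
Count = 1.
By the argument principle, (1/2πi) ∮_{|z|=R} p'(z)/p(z) dz equals exactly this count.

Number of zeros inside |z| < 2.0: 1.


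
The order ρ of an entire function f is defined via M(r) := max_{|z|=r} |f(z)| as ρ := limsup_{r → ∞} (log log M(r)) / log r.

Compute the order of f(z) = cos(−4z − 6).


cos(w) is a linear combination of e^{iw} and e^{−iw} (or e^w, e^{−w} in the hyperbolic case), so |cos(w)| ≤ e^{|w|}. With w = −4z − 6, |w| ≤ 4|z| + 6 = 4r + 6 on |z| = r, giving M(r) ≤ e^{4r + 6}, so ρ ≤ 1. On a suitable ray (z = it for sin/cos; z = t for sinh/cosh, t real → ∞), |cos(−4z − 6)| grows like e^{4|t|}/2, so ρ ≥ 1. Hence ρ = 1.
Therefore ρ = 1.

Order ρ = 1.
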